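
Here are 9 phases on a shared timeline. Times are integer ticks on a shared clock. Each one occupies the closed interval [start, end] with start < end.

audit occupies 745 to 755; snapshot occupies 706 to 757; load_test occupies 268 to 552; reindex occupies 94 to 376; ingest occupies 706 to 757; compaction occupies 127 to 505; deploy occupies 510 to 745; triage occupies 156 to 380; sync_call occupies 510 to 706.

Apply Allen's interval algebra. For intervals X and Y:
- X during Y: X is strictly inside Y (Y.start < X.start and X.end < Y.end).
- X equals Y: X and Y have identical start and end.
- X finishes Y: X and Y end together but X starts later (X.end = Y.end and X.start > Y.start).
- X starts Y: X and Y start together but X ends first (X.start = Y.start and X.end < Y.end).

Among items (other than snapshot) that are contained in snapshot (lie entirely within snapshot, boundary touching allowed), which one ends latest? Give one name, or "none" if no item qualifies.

Target snapshot = [706, 757].
audit [745, 755] → during → candidate.
compaction [127, 505] → before → excluded.
deploy [510, 745] → overlaps → excluded.
ingest [706, 757] → equals → candidate.
load_test [268, 552] → before → excluded.
reindex [94, 376] → before → excluded.
sync_call [510, 706] → meets → excluded.
triage [156, 380] → before → excluded.
Among candidates, latest end is 757 → ingest.

ingest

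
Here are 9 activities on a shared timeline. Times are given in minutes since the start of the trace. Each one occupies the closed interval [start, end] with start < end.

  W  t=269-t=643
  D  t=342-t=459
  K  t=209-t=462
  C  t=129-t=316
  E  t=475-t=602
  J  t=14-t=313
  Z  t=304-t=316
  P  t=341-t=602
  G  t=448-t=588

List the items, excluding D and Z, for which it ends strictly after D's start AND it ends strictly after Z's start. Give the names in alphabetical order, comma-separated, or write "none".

Conditions: its end is strictly after D's start (X.end > t=342) AND its end is strictly after Z's start (X.end > t=304).
C: end t=316 > t=342? ✗; end t=316 > t=304? ✓ → no.
E: end t=602 > t=342? ✓; end t=602 > t=304? ✓ → yes.
G: end t=588 > t=342? ✓; end t=588 > t=304? ✓ → yes.
J: end t=313 > t=342? ✗; end t=313 > t=304? ✓ → no.
K: end t=462 > t=342? ✓; end t=462 > t=304? ✓ → yes.
P: end t=602 > t=342? ✓; end t=602 > t=304? ✓ → yes.
W: end t=643 > t=342? ✓; end t=643 > t=304? ✓ → yes.
Result: E, G, K, P, W.

E, G, K, P, W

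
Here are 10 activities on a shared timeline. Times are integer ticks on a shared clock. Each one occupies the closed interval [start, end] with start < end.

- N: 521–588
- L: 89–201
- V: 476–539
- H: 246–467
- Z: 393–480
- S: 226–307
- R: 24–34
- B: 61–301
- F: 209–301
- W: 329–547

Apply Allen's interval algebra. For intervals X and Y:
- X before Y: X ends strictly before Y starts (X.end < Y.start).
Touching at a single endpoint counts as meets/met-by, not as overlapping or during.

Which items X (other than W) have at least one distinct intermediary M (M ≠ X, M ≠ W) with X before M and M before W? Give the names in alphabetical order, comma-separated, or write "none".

Target W = [329, 547].
Intermediaries M with M before W: B, F, L, R, S.
Via B — items with X before B: R.
Via F — items with X before F: L, R.
Via L — items with X before L: R.
Via R — items with X before R: none.
Via S — items with X before S: L, R.
Union: L, R.

L, R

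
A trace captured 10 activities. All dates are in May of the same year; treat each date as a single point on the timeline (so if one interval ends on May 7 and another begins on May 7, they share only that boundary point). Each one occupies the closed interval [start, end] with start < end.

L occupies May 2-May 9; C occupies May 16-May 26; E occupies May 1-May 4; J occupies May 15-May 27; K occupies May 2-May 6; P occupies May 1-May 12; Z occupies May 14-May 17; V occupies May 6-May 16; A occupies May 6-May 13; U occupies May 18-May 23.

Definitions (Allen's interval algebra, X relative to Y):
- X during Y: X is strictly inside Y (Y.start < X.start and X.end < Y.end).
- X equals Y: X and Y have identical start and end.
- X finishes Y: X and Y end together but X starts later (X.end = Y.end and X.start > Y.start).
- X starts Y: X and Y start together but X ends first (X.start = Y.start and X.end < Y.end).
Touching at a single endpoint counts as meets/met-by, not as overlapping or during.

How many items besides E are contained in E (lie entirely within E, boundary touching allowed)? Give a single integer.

Target E = [May 1, May 4].
A [May 6, May 13] → after → no.
C [May 16, May 26] → after → no.
J [May 15, May 27] → after → no.
K [May 2, May 6] → overlapped-by → no.
L [May 2, May 9] → overlapped-by → no.
P [May 1, May 12] → started-by → no.
U [May 18, May 23] → after → no.
V [May 6, May 16] → after → no.
Z [May 14, May 17] → after → no.
Total: 0.

0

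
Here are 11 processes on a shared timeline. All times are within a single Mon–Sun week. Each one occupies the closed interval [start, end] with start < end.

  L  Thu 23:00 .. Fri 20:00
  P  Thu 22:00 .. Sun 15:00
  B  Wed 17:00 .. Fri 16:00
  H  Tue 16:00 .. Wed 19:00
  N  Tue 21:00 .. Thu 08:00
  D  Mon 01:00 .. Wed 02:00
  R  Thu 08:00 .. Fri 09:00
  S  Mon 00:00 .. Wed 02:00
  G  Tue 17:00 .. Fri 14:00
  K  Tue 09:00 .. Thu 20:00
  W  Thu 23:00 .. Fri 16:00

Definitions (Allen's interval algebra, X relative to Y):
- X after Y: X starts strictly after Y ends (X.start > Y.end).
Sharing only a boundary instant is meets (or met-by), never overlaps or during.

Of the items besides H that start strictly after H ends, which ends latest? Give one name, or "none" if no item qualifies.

P

Target H = [Tue 16:00, Wed 19:00].
B [Wed 17:00, Fri 16:00] → overlapped-by → excluded.
D [Mon 01:00, Wed 02:00] → overlaps → excluded.
G [Tue 17:00, Fri 14:00] → overlapped-by → excluded.
K [Tue 09:00, Thu 20:00] → contains → excluded.
L [Thu 23:00, Fri 20:00] → after → candidate.
N [Tue 21:00, Thu 08:00] → overlapped-by → excluded.
P [Thu 22:00, Sun 15:00] → after → candidate.
R [Thu 08:00, Fri 09:00] → after → candidate.
S [Mon 00:00, Wed 02:00] → overlaps → excluded.
W [Thu 23:00, Fri 16:00] → after → candidate.
Among candidates, latest end is Sun 15:00 → P.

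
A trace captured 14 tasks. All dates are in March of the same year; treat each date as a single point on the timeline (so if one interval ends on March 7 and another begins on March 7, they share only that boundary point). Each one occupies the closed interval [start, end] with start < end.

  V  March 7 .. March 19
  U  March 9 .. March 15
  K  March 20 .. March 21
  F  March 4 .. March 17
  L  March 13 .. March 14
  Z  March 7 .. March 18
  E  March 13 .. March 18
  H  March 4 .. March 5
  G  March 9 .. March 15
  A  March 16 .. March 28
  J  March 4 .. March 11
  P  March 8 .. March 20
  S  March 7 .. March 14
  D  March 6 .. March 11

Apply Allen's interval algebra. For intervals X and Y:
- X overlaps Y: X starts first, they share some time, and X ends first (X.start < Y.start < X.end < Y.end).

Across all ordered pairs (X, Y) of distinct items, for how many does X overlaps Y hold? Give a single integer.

29

Checking all 182 ordered pairs for relation 'overlaps'; matching pairs in alphabetical order:
(D, G): D overlaps G ✓
(D, P): D overlaps P ✓
(D, S): D overlaps S ✓
(D, U): D overlaps U ✓
(D, V): D overlaps V ✓
(D, Z): D overlaps Z ✓
(E, A): E overlaps A ✓
(F, A): F overlaps A ✓
(F, E): F overlaps E ✓
(F, P): F overlaps P ✓
(F, V): F overlaps V ✓
(F, Z): F overlaps Z ✓
(G, E): G overlaps E ✓
(J, G): J overlaps G ✓
(J, P): J overlaps P ✓
(J, S): J overlaps S ✓
(J, U): J overlaps U ✓
(J, V): J overlaps V ✓
(J, Z): J overlaps Z ✓
(P, A): P overlaps A ✓
(S, E): S overlaps E ✓
(S, G): S overlaps G ✓
(S, P): S overlaps P ✓
(S, U): S overlaps U ✓
... plus 5 further pairs not listed.
Count: 29.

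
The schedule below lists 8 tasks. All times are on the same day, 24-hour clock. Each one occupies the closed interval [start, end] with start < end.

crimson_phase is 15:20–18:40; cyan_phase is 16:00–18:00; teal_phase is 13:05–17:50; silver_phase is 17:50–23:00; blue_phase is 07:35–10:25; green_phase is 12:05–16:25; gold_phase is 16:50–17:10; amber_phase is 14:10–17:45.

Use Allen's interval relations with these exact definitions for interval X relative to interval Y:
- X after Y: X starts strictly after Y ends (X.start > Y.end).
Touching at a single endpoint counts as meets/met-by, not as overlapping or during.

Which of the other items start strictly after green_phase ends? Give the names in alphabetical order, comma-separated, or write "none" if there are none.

Target green_phase = [12:05, 16:25].
amber_phase [14:10, 17:45] → overlapped-by → no.
blue_phase [07:35, 10:25] → before → no.
crimson_phase [15:20, 18:40] → overlapped-by → no.
cyan_phase [16:00, 18:00] → overlapped-by → no.
gold_phase [16:50, 17:10] → after → yes.
silver_phase [17:50, 23:00] → after → yes.
teal_phase [13:05, 17:50] → overlapped-by → no.
Result: gold_phase, silver_phase.

gold_phase, silver_phase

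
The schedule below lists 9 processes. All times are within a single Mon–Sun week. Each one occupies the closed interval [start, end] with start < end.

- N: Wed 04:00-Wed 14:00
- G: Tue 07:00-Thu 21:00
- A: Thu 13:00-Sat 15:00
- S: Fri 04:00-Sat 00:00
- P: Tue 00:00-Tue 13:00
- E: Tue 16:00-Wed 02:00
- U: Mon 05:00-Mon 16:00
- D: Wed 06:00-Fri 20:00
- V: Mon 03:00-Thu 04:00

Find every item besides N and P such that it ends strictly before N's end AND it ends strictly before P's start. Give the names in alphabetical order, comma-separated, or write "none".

Conditions: its end is strictly before N's end (X.end < Wed 14:00) AND its end is strictly before P's start (X.end < Tue 00:00).
A: end Sat 15:00 < Wed 14:00? ✗; end Sat 15:00 < Tue 00:00? ✗ → no.
D: end Fri 20:00 < Wed 14:00? ✗; end Fri 20:00 < Tue 00:00? ✗ → no.
E: end Wed 02:00 < Wed 14:00? ✓; end Wed 02:00 < Tue 00:00? ✗ → no.
G: end Thu 21:00 < Wed 14:00? ✗; end Thu 21:00 < Tue 00:00? ✗ → no.
S: end Sat 00:00 < Wed 14:00? ✗; end Sat 00:00 < Tue 00:00? ✗ → no.
U: end Mon 16:00 < Wed 14:00? ✓; end Mon 16:00 < Tue 00:00? ✓ → yes.
V: end Thu 04:00 < Wed 14:00? ✗; end Thu 04:00 < Tue 00:00? ✗ → no.
Result: U.

U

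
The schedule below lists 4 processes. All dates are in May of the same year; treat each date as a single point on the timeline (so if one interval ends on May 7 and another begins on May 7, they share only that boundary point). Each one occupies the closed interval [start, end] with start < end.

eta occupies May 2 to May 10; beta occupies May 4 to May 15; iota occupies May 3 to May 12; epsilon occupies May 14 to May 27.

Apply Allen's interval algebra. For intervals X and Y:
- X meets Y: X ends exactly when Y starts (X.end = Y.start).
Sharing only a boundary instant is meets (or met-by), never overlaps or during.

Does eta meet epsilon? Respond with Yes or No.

No

eta = [May 2, May 10], epsilon = [May 14, May 27].
Actual relation of eta to epsilon: before.
Asked whether 'meets' holds → No.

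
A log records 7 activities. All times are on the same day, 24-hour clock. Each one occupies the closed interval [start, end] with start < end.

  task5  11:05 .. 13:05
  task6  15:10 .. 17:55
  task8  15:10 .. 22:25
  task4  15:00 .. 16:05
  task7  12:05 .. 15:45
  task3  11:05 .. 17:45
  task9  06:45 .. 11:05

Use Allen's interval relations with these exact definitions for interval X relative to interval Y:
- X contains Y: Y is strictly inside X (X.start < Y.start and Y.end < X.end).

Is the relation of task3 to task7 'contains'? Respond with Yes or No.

task3 = [11:05, 17:45], task7 = [12:05, 15:45].
Actual relation of task3 to task7: contains.
Asked whether 'contains' holds → Yes.

Yes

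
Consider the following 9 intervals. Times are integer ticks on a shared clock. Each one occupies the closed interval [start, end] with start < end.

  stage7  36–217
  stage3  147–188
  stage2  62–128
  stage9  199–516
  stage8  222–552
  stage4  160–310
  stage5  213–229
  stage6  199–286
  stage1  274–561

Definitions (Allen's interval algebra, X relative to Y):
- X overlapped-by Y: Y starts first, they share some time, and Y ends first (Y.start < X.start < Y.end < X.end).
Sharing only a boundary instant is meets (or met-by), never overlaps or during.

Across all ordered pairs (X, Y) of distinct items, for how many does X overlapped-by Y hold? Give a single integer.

14

Checking all 72 ordered pairs for relation 'overlapped-by'; matching pairs in alphabetical order:
(stage1, stage4): stage1 overlapped-by stage4 ✓
(stage1, stage6): stage1 overlapped-by stage6 ✓
(stage1, stage8): stage1 overlapped-by stage8 ✓
(stage1, stage9): stage1 overlapped-by stage9 ✓
(stage4, stage3): stage4 overlapped-by stage3 ✓
(stage4, stage7): stage4 overlapped-by stage7 ✓
(stage5, stage7): stage5 overlapped-by stage7 ✓
(stage6, stage7): stage6 overlapped-by stage7 ✓
(stage8, stage4): stage8 overlapped-by stage4 ✓
(stage8, stage5): stage8 overlapped-by stage5 ✓
(stage8, stage6): stage8 overlapped-by stage6 ✓
(stage8, stage9): stage8 overlapped-by stage9 ✓
(stage9, stage4): stage9 overlapped-by stage4 ✓
(stage9, stage7): stage9 overlapped-by stage7 ✓
Count: 14.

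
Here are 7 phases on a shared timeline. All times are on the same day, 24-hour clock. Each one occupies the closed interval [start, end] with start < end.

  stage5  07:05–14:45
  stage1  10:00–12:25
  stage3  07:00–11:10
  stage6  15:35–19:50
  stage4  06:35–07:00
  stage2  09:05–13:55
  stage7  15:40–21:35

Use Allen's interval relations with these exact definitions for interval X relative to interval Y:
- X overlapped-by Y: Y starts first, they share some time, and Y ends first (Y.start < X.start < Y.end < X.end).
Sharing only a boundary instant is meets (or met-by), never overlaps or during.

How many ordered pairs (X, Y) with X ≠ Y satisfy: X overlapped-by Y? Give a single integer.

Checking all 42 ordered pairs for relation 'overlapped-by'; matching pairs in alphabetical order:
(stage1, stage3): stage1 overlapped-by stage3 ✓
(stage2, stage3): stage2 overlapped-by stage3 ✓
(stage5, stage3): stage5 overlapped-by stage3 ✓
(stage7, stage6): stage7 overlapped-by stage6 ✓
Count: 4.

4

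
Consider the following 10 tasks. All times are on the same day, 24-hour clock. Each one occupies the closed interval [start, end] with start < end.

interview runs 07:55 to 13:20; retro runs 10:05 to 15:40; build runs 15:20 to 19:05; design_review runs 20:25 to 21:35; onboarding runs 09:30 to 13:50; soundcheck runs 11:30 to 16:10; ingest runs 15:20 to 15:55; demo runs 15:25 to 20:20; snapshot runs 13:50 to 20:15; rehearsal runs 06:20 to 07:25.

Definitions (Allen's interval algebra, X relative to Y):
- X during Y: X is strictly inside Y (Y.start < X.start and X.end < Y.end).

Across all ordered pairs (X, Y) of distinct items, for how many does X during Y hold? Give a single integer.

3

Checking all 90 ordered pairs for relation 'during'; matching pairs in alphabetical order:
(build, snapshot): build during snapshot ✓
(ingest, snapshot): ingest during snapshot ✓
(ingest, soundcheck): ingest during soundcheck ✓
Count: 3.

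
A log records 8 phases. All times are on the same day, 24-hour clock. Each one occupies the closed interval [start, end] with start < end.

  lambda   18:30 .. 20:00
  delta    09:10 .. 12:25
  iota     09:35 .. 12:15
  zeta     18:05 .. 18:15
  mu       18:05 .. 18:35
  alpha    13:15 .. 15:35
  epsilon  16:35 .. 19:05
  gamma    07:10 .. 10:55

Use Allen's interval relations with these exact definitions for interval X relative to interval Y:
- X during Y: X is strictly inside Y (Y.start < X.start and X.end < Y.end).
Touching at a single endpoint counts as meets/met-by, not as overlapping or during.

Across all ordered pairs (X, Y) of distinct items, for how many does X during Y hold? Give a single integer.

3

Checking all 56 ordered pairs for relation 'during'; matching pairs in alphabetical order:
(iota, delta): iota during delta ✓
(mu, epsilon): mu during epsilon ✓
(zeta, epsilon): zeta during epsilon ✓
Count: 3.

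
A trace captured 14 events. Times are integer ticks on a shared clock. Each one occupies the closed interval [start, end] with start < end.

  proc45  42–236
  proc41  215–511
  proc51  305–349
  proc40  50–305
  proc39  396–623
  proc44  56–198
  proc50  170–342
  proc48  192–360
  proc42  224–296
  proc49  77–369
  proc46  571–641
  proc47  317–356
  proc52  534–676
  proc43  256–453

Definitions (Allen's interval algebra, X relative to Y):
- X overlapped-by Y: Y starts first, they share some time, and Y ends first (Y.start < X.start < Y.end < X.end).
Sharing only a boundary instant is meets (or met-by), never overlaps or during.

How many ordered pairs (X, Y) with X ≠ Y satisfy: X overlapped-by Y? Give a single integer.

29

Checking all 182 ordered pairs for relation 'overlapped-by'; matching pairs in alphabetical order:
(proc39, proc41): proc39 overlapped-by proc41 ✓
(proc39, proc43): proc39 overlapped-by proc43 ✓
(proc40, proc45): proc40 overlapped-by proc45 ✓
(proc41, proc40): proc41 overlapped-by proc40 ✓
(proc41, proc45): proc41 overlapped-by proc45 ✓
(proc41, proc48): proc41 overlapped-by proc48 ✓
(proc41, proc49): proc41 overlapped-by proc49 ✓
(proc41, proc50): proc41 overlapped-by proc50 ✓
(proc42, proc45): proc42 overlapped-by proc45 ✓
(proc43, proc40): proc43 overlapped-by proc40 ✓
(proc43, proc42): proc43 overlapped-by proc42 ✓
(proc43, proc48): proc43 overlapped-by proc48 ✓
(proc43, proc49): proc43 overlapped-by proc49 ✓
(proc43, proc50): proc43 overlapped-by proc50 ✓
(proc46, proc39): proc46 overlapped-by proc39 ✓
(proc47, proc50): proc47 overlapped-by proc50 ✓
(proc47, proc51): proc47 overlapped-by proc51 ✓
(proc48, proc40): proc48 overlapped-by proc40 ✓
(proc48, proc44): proc48 overlapped-by proc44 ✓
(proc48, proc45): proc48 overlapped-by proc45 ✓
(proc48, proc50): proc48 overlapped-by proc50 ✓
(proc49, proc40): proc49 overlapped-by proc40 ✓
(proc49, proc44): proc49 overlapped-by proc44 ✓
(proc49, proc45): proc49 overlapped-by proc45 ✓
... plus 5 further pairs not listed.
Count: 29.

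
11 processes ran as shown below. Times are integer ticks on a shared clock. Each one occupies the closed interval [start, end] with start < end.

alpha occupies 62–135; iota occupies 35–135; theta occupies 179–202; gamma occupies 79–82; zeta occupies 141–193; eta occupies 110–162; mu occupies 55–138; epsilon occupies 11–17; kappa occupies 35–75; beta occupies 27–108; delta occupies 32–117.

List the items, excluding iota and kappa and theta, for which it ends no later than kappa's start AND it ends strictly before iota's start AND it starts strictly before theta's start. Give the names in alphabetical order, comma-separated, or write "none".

Conditions: its end is no later than kappa's start (X.end <= 35) AND its end is strictly before iota's start (X.end < 35) AND its start is strictly before theta's start (X.start < 179).
alpha: end 135 <= 35? ✗; end 135 < 35? ✗; start 62 < 179? ✓ → no.
beta: end 108 <= 35? ✗; end 108 < 35? ✗; start 27 < 179? ✓ → no.
delta: end 117 <= 35? ✗; end 117 < 35? ✗; start 32 < 179? ✓ → no.
epsilon: end 17 <= 35? ✓; end 17 < 35? ✓; start 11 < 179? ✓ → yes.
eta: end 162 <= 35? ✗; end 162 < 35? ✗; start 110 < 179? ✓ → no.
gamma: end 82 <= 35? ✗; end 82 < 35? ✗; start 79 < 179? ✓ → no.
mu: end 138 <= 35? ✗; end 138 < 35? ✗; start 55 < 179? ✓ → no.
zeta: end 193 <= 35? ✗; end 193 < 35? ✗; start 141 < 179? ✓ → no.
Result: epsilon.

epsilon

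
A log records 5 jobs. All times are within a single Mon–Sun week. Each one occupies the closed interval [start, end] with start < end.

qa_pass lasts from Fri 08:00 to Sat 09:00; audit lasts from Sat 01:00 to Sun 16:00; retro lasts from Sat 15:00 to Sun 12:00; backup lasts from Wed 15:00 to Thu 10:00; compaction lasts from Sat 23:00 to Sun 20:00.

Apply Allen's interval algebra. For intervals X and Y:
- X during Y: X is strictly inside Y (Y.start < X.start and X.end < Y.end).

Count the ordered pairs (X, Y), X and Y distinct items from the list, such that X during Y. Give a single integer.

1

Checking all 20 ordered pairs for relation 'during'; matching pairs in alphabetical order:
(retro, audit): retro during audit ✓
Count: 1.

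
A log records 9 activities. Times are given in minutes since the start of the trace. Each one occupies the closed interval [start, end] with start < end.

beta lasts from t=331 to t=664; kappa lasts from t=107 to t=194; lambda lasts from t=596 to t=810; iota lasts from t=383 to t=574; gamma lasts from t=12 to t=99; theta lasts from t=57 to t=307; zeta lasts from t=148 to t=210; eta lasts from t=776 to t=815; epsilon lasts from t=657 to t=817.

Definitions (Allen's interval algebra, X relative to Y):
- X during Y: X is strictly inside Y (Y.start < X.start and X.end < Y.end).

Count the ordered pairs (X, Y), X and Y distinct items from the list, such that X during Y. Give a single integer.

4

Checking all 72 ordered pairs for relation 'during'; matching pairs in alphabetical order:
(eta, epsilon): eta during epsilon ✓
(iota, beta): iota during beta ✓
(kappa, theta): kappa during theta ✓
(zeta, theta): zeta during theta ✓
Count: 4.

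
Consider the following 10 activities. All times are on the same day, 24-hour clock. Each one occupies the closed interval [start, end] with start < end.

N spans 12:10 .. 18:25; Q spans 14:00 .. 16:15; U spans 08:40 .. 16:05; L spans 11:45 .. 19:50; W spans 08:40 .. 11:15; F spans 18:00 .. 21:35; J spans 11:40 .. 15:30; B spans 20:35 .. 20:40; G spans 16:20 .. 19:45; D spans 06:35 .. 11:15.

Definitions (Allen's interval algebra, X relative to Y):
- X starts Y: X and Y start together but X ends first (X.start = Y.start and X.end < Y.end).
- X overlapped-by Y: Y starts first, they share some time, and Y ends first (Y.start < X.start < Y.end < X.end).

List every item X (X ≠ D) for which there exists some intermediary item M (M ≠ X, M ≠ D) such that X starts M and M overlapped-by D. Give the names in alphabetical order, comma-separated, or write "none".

Target D = [06:35, 11:15].
Intermediaries M with M overlapped-by D: U.
Via U — items with X starts U: W.
Union: W.

W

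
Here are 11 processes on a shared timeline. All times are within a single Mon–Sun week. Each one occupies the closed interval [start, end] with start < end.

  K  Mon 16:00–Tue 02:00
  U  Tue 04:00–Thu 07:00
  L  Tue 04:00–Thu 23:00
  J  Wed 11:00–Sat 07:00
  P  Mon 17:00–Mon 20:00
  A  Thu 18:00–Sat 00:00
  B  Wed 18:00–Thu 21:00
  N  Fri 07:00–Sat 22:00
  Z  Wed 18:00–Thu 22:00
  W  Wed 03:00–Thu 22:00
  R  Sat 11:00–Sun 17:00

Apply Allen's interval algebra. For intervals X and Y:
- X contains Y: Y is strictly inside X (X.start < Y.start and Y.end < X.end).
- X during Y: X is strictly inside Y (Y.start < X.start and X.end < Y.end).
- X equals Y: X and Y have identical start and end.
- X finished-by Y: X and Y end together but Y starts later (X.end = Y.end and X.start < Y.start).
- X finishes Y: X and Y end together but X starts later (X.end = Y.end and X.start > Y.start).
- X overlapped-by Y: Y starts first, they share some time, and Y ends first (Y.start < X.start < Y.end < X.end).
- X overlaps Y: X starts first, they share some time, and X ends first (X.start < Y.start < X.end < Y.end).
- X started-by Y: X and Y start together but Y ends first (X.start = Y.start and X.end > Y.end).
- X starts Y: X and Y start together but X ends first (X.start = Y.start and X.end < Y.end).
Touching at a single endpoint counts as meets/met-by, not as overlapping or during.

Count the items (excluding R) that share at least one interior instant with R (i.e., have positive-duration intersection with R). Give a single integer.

1

Target R = [Sat 11:00, Sun 17:00].
A [Thu 18:00, Sat 00:00] → before → no.
B [Wed 18:00, Thu 21:00] → before → no.
J [Wed 11:00, Sat 07:00] → before → no.
K [Mon 16:00, Tue 02:00] → before → no.
L [Tue 04:00, Thu 23:00] → before → no.
N [Fri 07:00, Sat 22:00] → overlaps → counts.
P [Mon 17:00, Mon 20:00] → before → no.
U [Tue 04:00, Thu 07:00] → before → no.
W [Wed 03:00, Thu 22:00] → before → no.
Z [Wed 18:00, Thu 22:00] → before → no.
Total: 1.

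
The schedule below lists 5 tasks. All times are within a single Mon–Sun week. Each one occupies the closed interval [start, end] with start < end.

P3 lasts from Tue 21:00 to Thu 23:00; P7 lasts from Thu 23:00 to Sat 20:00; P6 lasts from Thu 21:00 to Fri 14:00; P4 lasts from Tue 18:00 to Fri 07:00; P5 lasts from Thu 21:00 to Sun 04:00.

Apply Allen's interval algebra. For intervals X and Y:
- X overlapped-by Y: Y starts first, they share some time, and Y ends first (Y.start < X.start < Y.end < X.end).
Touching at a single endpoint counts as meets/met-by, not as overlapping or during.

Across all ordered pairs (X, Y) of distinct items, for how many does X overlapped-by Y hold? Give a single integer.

Checking all 20 ordered pairs for relation 'overlapped-by'; matching pairs in alphabetical order:
(P5, P3): P5 overlapped-by P3 ✓
(P5, P4): P5 overlapped-by P4 ✓
(P6, P3): P6 overlapped-by P3 ✓
(P6, P4): P6 overlapped-by P4 ✓
(P7, P4): P7 overlapped-by P4 ✓
(P7, P6): P7 overlapped-by P6 ✓
Count: 6.

6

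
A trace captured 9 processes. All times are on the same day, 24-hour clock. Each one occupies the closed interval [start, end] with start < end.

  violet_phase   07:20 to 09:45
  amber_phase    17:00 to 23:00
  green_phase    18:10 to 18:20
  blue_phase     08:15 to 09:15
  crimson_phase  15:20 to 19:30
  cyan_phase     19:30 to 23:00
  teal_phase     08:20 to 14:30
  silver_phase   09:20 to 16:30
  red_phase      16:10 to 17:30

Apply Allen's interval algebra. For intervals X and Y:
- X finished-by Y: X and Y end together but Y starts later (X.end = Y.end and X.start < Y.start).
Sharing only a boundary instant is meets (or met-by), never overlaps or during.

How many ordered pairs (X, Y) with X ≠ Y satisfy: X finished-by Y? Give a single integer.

1

Checking all 72 ordered pairs for relation 'finished-by'; matching pairs in alphabetical order:
(amber_phase, cyan_phase): amber_phase finished-by cyan_phase ✓
Count: 1.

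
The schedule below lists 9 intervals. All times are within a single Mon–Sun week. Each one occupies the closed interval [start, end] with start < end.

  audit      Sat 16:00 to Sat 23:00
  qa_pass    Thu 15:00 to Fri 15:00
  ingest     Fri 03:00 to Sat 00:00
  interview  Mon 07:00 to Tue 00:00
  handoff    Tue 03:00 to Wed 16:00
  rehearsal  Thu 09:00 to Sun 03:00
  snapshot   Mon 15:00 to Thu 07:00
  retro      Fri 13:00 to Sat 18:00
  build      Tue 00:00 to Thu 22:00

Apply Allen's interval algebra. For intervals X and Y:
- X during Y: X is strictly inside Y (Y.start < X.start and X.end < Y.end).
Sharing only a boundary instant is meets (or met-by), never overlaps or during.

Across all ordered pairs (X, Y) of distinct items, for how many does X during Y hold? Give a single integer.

Checking all 72 ordered pairs for relation 'during'; matching pairs in alphabetical order:
(audit, rehearsal): audit during rehearsal ✓
(handoff, build): handoff during build ✓
(handoff, snapshot): handoff during snapshot ✓
(ingest, rehearsal): ingest during rehearsal ✓
(qa_pass, rehearsal): qa_pass during rehearsal ✓
(retro, rehearsal): retro during rehearsal ✓
Count: 6.

6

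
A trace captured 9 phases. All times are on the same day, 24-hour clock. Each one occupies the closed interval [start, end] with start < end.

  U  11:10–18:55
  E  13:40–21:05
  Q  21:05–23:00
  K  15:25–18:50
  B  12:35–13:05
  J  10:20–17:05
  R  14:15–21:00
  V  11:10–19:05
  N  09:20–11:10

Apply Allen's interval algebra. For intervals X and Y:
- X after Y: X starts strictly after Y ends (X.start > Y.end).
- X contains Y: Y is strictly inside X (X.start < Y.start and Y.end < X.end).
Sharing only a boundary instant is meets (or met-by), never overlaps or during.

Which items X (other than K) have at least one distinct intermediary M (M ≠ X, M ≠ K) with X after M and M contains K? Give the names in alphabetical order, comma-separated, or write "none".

Q

Target K = [15:25, 18:50].
Intermediaries M with M contains K: E, R, U, V.
Via E — items with X after E: none.
Via R — items with X after R: Q.
Via U — items with X after U: Q.
Via V — items with X after V: Q.
Union: Q.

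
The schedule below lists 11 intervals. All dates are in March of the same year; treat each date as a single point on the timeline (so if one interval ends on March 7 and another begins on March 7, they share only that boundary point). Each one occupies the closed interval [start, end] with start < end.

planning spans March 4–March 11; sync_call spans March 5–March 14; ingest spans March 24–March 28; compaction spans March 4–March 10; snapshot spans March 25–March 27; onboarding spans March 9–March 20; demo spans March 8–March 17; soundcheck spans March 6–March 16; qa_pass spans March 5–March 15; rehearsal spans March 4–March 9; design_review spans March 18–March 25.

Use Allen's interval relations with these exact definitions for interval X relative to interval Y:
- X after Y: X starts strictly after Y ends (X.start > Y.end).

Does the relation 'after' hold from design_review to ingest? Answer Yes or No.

design_review = [March 18, March 25], ingest = [March 24, March 28].
Actual relation of design_review to ingest: overlaps.
Asked whether 'after' holds → No.

No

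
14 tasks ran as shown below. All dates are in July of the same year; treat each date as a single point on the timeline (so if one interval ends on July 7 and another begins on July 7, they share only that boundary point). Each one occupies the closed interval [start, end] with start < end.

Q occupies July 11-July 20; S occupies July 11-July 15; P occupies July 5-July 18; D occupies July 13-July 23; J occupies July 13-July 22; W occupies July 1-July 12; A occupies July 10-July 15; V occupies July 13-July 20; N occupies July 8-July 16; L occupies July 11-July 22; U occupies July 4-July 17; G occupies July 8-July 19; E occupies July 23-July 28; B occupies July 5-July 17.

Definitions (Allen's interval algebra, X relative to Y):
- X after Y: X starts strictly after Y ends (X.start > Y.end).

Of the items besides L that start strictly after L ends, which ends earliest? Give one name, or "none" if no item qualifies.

Target L = [July 11, July 22].
A [July 10, July 15] → overlaps → excluded.
B [July 5, July 17] → overlaps → excluded.
D [July 13, July 23] → overlapped-by → excluded.
E [July 23, July 28] → after → candidate.
G [July 8, July 19] → overlaps → excluded.
J [July 13, July 22] → finishes → excluded.
N [July 8, July 16] → overlaps → excluded.
P [July 5, July 18] → overlaps → excluded.
Q [July 11, July 20] → starts → excluded.
S [July 11, July 15] → starts → excluded.
U [July 4, July 17] → overlaps → excluded.
V [July 13, July 20] → during → excluded.
W [July 1, July 12] → overlaps → excluded.
Among candidates, earliest end is July 28 → E.

E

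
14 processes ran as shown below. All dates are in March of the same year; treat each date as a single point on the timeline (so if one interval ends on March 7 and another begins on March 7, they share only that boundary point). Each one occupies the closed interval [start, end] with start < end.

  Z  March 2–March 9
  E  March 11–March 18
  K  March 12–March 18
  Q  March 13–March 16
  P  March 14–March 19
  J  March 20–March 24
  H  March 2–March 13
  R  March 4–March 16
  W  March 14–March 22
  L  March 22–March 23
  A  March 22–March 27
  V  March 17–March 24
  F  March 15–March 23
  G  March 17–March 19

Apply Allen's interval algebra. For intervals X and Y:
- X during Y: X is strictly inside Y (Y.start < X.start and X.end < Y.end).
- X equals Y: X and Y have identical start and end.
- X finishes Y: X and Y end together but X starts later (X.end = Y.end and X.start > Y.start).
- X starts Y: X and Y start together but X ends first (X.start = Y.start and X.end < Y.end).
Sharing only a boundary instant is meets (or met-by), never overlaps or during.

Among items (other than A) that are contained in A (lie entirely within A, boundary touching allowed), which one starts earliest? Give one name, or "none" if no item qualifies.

Target A = [March 22, March 27].
E [March 11, March 18] → before → excluded.
F [March 15, March 23] → overlaps → excluded.
G [March 17, March 19] → before → excluded.
H [March 2, March 13] → before → excluded.
J [March 20, March 24] → overlaps → excluded.
K [March 12, March 18] → before → excluded.
L [March 22, March 23] → starts → candidate.
P [March 14, March 19] → before → excluded.
Q [March 13, March 16] → before → excluded.
R [March 4, March 16] → before → excluded.
V [March 17, March 24] → overlaps → excluded.
W [March 14, March 22] → meets → excluded.
Z [March 2, March 9] → before → excluded.
Among candidates, earliest start is March 22 → L.

L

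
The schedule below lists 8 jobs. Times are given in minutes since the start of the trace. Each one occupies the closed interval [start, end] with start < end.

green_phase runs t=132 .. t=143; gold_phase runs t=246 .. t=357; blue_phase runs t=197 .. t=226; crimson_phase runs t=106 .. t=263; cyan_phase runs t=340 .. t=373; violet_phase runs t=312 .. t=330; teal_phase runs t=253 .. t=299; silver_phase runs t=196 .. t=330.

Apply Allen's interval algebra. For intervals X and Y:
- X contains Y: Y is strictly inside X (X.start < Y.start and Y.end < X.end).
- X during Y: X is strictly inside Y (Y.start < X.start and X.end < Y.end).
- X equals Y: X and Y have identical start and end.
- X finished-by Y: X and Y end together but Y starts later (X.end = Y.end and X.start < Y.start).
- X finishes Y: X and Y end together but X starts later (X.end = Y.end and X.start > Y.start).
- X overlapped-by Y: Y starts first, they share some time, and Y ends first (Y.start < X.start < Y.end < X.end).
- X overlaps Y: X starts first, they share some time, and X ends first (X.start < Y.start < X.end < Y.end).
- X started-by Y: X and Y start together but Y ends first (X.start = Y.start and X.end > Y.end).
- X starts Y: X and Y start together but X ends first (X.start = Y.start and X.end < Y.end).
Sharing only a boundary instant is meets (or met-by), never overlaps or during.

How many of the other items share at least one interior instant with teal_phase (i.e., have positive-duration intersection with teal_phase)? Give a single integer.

Target teal_phase = [t=253, t=299].
blue_phase [t=197, t=226] → before → no.
crimson_phase [t=106, t=263] → overlaps → counts.
cyan_phase [t=340, t=373] → after → no.
gold_phase [t=246, t=357] → contains → counts.
green_phase [t=132, t=143] → before → no.
silver_phase [t=196, t=330] → contains → counts.
violet_phase [t=312, t=330] → after → no.
Total: 3.

3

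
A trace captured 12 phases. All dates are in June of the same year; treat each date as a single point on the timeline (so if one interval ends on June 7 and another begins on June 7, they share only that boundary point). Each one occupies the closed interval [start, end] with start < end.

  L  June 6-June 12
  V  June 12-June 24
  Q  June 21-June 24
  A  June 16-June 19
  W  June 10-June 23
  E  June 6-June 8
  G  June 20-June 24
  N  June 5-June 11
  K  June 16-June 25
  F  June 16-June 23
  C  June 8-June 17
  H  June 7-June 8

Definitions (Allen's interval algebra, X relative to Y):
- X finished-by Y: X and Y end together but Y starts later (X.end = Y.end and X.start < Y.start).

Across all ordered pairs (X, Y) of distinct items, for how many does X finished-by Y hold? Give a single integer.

5

Checking all 132 ordered pairs for relation 'finished-by'; matching pairs in alphabetical order:
(E, H): E finished-by H ✓
(G, Q): G finished-by Q ✓
(V, G): V finished-by G ✓
(V, Q): V finished-by Q ✓
(W, F): W finished-by F ✓
Count: 5.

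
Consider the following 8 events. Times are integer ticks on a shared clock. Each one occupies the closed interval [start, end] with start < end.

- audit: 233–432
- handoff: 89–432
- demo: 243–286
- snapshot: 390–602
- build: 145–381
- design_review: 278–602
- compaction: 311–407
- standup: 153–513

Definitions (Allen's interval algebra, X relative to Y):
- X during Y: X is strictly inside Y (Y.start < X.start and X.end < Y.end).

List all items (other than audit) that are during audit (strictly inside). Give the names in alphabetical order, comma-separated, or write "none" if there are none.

Target audit = [233, 432].
build [145, 381] → overlaps → no.
compaction [311, 407] → during → yes.
demo [243, 286] → during → yes.
design_review [278, 602] → overlapped-by → no.
handoff [89, 432] → finished-by → no.
snapshot [390, 602] → overlapped-by → no.
standup [153, 513] → contains → no.
Result: compaction, demo.

compaction, demo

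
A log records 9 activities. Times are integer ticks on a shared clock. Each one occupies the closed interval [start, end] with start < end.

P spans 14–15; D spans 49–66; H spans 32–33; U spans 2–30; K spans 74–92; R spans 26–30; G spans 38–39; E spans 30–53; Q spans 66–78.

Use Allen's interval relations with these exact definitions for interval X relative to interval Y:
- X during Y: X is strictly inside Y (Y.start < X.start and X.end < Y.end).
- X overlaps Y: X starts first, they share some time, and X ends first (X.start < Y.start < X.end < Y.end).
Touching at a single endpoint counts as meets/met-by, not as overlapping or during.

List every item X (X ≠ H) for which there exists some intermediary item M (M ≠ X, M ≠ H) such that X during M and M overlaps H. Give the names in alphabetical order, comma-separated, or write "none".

Target H = [32, 33].
Intermediaries M with M overlaps H: none.
Union: none.

none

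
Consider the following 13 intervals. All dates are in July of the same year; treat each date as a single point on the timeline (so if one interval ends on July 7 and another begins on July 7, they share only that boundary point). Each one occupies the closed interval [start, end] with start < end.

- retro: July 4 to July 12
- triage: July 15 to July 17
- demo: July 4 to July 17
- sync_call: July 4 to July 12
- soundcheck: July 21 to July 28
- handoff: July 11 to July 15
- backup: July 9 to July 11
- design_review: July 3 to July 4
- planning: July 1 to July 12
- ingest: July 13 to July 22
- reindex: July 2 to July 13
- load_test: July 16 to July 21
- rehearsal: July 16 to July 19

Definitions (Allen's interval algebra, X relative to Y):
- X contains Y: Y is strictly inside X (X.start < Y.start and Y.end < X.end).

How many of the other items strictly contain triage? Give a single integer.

1

Target triage = [July 15, July 17].
backup [July 9, July 11] → before → no.
demo [July 4, July 17] → finished-by → no.
design_review [July 3, July 4] → before → no.
handoff [July 11, July 15] → meets → no.
ingest [July 13, July 22] → contains → counts.
load_test [July 16, July 21] → overlapped-by → no.
planning [July 1, July 12] → before → no.
rehearsal [July 16, July 19] → overlapped-by → no.
reindex [July 2, July 13] → before → no.
retro [July 4, July 12] → before → no.
soundcheck [July 21, July 28] → after → no.
sync_call [July 4, July 12] → before → no.
Total: 1.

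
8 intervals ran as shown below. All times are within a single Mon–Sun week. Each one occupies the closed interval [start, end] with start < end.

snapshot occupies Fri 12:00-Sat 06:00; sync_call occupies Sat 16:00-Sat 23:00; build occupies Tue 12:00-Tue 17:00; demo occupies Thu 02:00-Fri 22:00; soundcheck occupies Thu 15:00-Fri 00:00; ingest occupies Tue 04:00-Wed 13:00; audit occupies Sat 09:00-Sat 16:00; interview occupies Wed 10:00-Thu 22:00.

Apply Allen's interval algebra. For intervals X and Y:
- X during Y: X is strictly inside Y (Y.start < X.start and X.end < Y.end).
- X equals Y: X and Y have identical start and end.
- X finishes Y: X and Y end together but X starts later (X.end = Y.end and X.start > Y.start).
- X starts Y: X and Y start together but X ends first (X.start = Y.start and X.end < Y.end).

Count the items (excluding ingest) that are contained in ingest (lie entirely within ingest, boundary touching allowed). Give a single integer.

1

Target ingest = [Tue 04:00, Wed 13:00].
audit [Sat 09:00, Sat 16:00] → after → no.
build [Tue 12:00, Tue 17:00] → during → counts.
demo [Thu 02:00, Fri 22:00] → after → no.
interview [Wed 10:00, Thu 22:00] → overlapped-by → no.
snapshot [Fri 12:00, Sat 06:00] → after → no.
soundcheck [Thu 15:00, Fri 00:00] → after → no.
sync_call [Sat 16:00, Sat 23:00] → after → no.
Total: 1.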